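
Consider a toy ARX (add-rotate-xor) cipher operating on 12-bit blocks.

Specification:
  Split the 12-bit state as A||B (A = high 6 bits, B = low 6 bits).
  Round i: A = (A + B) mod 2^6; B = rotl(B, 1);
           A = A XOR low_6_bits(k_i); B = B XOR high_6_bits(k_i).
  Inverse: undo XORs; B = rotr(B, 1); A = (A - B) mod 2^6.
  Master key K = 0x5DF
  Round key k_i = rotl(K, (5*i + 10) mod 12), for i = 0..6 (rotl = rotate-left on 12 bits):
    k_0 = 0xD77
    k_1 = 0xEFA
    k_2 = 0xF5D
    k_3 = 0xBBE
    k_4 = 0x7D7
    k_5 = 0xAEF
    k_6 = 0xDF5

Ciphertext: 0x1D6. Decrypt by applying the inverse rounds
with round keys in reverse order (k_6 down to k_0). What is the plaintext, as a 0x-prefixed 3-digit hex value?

s_0 = ciphertext = 0x1D6
s_1 = InvRound(s_0, k_6) = 0x0B0
s_2 = InvRound(s_1, k_5) = 0x02D
s_3 = InvRound(s_2, k_4) = 0xF99
s_4 = InvRound(s_3, k_3) = 0x17B
s_5 = InvRound(s_4, k_2) = 0x543
s_6 = InvRound(s_5, k_1) = 0x4DC
s_7 = InvRound(s_6, k_0) = 0xC34

0xC34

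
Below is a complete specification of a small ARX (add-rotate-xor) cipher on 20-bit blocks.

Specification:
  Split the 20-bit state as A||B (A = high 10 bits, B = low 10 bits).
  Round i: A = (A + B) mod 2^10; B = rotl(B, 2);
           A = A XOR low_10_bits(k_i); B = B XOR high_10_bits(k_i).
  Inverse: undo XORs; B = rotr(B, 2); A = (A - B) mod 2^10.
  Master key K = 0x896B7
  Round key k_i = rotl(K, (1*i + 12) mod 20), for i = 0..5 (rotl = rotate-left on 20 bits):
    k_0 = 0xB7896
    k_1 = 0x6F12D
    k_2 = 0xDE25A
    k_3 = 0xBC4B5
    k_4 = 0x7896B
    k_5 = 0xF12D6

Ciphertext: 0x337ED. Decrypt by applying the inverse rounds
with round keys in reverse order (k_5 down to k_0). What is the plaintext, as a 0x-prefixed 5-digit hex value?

0x5890F

s_0 = ciphertext = 0x337ED
s_1 = InvRound(s_0, k_5) = 0x4450A
s_2 = InvRound(s_1, k_4) = 0x1003A
s_3 = InvRound(s_2, k_3) = 0x50FB2
s_4 = InvRound(s_3, k_2) = 0x39E32
s_5 = InvRound(s_4, k_1) = 0xB9EE3
s_6 = InvRound(s_5, k_0) = 0x5890F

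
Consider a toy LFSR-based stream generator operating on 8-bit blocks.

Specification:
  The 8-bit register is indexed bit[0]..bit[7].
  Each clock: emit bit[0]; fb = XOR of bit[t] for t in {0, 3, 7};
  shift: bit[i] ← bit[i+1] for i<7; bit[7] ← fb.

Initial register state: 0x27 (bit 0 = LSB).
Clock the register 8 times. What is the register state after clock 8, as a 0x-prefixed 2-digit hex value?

reg_0 = 0x27
clock 1: out=1, reg = 0x93
clock 2: out=1, reg = 0x49
clock 3: out=1, reg = 0x24
clock 4: out=0, reg = 0x12
clock 5: out=0, reg = 0x09
clock 6: out=1, reg = 0x04
clock 7: out=0, reg = 0x02
clock 8: out=0, reg = 0x01

0x01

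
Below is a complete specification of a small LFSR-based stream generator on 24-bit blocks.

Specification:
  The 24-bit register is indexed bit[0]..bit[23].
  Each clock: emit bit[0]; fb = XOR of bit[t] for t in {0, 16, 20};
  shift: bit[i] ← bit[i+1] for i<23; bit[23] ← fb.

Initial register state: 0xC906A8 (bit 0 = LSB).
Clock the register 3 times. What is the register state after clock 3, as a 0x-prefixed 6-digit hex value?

reg_0 = 0xC906A8
clock 1: out=0, reg = 0xE48354
clock 2: out=0, reg = 0x7241AA
clock 3: out=0, reg = 0xB920D5

0xB920D5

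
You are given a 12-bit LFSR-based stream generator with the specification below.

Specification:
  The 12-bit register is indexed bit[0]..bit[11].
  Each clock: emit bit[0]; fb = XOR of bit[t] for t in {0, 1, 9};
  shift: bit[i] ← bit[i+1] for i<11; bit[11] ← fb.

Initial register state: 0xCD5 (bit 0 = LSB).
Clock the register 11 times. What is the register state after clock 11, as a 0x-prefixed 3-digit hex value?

0x663

reg_0 = 0xCD5
clock 1: out=1, reg = 0xE6A
clock 2: out=0, reg = 0x735
clock 3: out=1, reg = 0x39A
clock 4: out=0, reg = 0x1CD
clock 5: out=1, reg = 0x8E6
clock 6: out=0, reg = 0xC73
clock 7: out=1, reg = 0x639
clock 8: out=1, reg = 0x31C
clock 9: out=0, reg = 0x98E
clock 10: out=0, reg = 0xCC7
clock 11: out=1, reg = 0x663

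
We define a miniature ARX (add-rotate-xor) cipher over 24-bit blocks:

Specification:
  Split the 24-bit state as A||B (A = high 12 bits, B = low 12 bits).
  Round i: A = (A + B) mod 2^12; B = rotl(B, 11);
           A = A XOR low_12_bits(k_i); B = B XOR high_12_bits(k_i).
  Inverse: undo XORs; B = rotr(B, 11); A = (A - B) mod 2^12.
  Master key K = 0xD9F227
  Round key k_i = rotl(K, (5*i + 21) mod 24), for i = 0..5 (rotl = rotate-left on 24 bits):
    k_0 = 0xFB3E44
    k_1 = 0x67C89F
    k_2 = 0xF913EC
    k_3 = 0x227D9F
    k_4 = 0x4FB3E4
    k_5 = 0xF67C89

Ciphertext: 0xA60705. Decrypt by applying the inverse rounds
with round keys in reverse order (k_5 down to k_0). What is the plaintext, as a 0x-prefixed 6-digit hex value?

s_0 = ciphertext = 0xA60705
s_1 = InvRound(s_0, k_5) = 0x6240C5
s_2 = InvRound(s_1, k_4) = 0xD4487C
s_3 = InvRound(s_2, k_3) = 0xC244B7
s_4 = InvRound(s_3, k_2) = 0x97B64D
s_5 = InvRound(s_4, k_1) = 0x182062
s_6 = InvRound(s_5, k_0) = 0x023FA3

0x023FA3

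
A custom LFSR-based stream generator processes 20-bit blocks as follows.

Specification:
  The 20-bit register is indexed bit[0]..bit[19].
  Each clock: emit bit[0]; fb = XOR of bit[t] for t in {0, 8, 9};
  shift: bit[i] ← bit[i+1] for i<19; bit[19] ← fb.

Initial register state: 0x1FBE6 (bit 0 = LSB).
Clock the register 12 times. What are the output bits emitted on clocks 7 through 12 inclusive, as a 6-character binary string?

reg_0 = 0x1FBE6
clock 1: out=0, reg = 0x0FDF3
clock 2: out=1, reg = 0x07EF9
clock 3: out=1, reg = 0x03F7C
clock 4: out=0, reg = 0x01FBE
clock 5: out=0, reg = 0x00FDF
clock 6: out=1, reg = 0x807EF
clock 7: out=1, reg = 0xC03F7
clock 8: out=1, reg = 0xE01FB
clock 9: out=1, reg = 0x700FD
clock 10: out=1, reg = 0xB807E
clock 11: out=0, reg = 0x5C03F
clock 12: out=1, reg = 0xAE01F

111101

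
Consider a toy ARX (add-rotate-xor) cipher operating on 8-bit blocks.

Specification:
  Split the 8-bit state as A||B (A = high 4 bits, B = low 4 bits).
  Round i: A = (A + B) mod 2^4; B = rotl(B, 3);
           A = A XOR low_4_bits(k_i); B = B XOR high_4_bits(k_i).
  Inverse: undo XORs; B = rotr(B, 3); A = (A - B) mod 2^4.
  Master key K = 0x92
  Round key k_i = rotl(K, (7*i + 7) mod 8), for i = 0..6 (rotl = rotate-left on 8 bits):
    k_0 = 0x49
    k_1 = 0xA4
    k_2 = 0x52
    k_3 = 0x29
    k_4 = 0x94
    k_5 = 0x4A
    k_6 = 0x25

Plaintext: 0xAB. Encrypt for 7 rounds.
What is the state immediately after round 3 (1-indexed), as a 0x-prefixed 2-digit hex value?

0x56

s_0 = plaintext = 0xAB
s_1 = Round(s_0, k_0) = 0xC9
s_2 = Round(s_1, k_1) = 0x16
s_3 = Round(s_2, k_2) = 0x56
s_4 = Round(s_3, k_3) = 0x21
s_5 = Round(s_4, k_4) = 0x71
s_6 = Round(s_5, k_5) = 0x2C
s_7 = Round(s_6, k_6) = 0xB4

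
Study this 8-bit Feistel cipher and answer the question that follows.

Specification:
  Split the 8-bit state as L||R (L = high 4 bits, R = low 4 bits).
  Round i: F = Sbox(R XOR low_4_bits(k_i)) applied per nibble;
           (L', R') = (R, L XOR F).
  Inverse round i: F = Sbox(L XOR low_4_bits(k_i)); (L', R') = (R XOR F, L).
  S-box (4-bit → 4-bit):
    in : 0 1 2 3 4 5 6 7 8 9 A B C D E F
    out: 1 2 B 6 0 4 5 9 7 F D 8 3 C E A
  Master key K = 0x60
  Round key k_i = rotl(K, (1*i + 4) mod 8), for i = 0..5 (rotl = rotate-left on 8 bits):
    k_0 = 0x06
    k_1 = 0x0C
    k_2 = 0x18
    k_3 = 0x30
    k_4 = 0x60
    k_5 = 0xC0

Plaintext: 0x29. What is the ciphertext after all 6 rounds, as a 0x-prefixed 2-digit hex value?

s_0 = plaintext = 0x29
s_1 = Round(s_0, k_0) = 0x98
s_2 = Round(s_1, k_1) = 0x89
s_3 = Round(s_2, k_2) = 0x9A
s_4 = Round(s_3, k_3) = 0xA4
s_5 = Round(s_4, k_4) = 0x4A
s_6 = Round(s_5, k_5) = 0xA9

0xA9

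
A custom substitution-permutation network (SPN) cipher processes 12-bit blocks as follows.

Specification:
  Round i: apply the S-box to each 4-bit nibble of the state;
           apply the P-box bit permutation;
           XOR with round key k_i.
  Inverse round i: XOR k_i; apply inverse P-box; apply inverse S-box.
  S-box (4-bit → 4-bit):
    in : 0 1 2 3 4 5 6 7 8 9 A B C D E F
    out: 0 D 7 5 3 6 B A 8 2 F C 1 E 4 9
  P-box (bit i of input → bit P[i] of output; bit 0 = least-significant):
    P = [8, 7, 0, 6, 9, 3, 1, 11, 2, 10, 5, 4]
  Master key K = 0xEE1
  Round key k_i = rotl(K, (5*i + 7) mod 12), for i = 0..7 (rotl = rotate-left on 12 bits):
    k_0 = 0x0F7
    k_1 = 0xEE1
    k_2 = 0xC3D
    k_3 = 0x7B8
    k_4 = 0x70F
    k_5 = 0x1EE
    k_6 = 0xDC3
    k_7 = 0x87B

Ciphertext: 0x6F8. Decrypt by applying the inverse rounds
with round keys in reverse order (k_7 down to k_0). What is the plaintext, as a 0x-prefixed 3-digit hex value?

s_0 = ciphertext = 0x6F8
s_1 = InvRound(s_0, k_7) = 0x915
s_2 = InvRound(s_1, k_6) = 0x6E7
s_3 = InvRound(s_2, k_5) = 0x943
s_4 = InvRound(s_3, k_4) = 0x468
s_5 = InvRound(s_4, k_3) = 0x8C6
s_6 = InvRound(s_5, k_2) = 0xD5D
s_7 = InvRound(s_6, k_1) = 0x144
s_8 = InvRound(s_7, k_0) = 0xBE2

0xBE2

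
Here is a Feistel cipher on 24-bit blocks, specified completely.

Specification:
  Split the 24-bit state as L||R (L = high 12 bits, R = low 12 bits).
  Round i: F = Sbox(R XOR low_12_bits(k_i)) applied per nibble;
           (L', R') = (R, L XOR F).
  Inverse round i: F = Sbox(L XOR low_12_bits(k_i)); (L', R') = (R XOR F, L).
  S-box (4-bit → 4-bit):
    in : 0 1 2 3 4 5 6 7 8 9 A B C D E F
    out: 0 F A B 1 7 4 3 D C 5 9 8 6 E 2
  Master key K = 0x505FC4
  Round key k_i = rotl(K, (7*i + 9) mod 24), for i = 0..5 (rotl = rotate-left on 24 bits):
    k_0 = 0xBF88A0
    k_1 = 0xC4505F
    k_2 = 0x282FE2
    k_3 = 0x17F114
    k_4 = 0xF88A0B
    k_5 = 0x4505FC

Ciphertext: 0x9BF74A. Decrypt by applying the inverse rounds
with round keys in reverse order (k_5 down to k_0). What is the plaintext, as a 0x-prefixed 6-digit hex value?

s_0 = ciphertext = 0x9BF74A
s_1 = InvRound(s_0, k_5) = 0xF519BF
s_2 = InvRound(s_1, k_4) = 0xECAF51
s_3 = InvRound(s_2, k_3) = 0xD3FECA
s_4 = InvRound(s_3, k_2) = 0x4ACD3F
s_5 = InvRound(s_4, k_1) = 0xC144AC
s_6 = InvRound(s_5, k_0) = 0x53DC14

0x53DC14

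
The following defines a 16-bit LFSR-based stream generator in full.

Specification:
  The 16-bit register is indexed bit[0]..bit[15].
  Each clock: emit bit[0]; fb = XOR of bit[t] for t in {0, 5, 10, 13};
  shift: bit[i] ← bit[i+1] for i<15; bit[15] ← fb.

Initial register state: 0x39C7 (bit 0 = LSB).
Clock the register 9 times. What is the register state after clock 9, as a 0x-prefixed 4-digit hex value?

reg_0 = 0x39C7
clock 1: out=1, reg = 0x1CE3
clock 2: out=1, reg = 0x8E71
clock 3: out=1, reg = 0xC738
clock 4: out=0, reg = 0x639C
clock 5: out=0, reg = 0xB1CE
clock 6: out=0, reg = 0xD8E7
clock 7: out=1, reg = 0x6C73
clock 8: out=1, reg = 0x3639
clock 9: out=1, reg = 0x1B1C

0x1B1C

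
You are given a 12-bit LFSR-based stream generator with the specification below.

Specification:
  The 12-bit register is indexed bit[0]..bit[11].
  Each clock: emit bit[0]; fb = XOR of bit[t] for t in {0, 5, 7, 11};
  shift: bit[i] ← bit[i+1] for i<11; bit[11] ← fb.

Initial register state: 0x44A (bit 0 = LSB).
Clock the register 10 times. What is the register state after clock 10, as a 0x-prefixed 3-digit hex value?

0x081

reg_0 = 0x44A
clock 1: out=0, reg = 0x225
clock 2: out=1, reg = 0x112
clock 3: out=0, reg = 0x089
clock 4: out=1, reg = 0x044
clock 5: out=0, reg = 0x022
clock 6: out=0, reg = 0x811
clock 7: out=1, reg = 0x408
clock 8: out=0, reg = 0x204
clock 9: out=0, reg = 0x102
clock 10: out=0, reg = 0x081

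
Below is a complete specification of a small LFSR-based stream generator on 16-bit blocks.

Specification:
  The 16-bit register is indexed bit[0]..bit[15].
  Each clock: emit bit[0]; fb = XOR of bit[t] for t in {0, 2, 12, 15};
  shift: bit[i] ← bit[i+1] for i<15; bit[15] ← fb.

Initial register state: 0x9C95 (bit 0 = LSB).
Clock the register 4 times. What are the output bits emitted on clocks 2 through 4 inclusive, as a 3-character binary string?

reg_0 = 0x9C95
clock 1: out=1, reg = 0x4E4A
clock 2: out=0, reg = 0x2725
clock 3: out=1, reg = 0x1392
clock 4: out=0, reg = 0x89C9

010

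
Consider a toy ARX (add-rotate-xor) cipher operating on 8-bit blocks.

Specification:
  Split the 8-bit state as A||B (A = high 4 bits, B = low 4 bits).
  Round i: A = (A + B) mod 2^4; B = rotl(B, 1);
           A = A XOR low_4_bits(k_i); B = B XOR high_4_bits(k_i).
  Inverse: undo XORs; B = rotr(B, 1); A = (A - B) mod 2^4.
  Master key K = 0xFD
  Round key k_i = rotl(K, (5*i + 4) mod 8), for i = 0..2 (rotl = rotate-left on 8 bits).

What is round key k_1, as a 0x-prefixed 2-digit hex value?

K = 0xFD
k_0 = rotl(K, (5*0+4) mod 8) = rotl(K, 4) = 0xDF
k_1 = rotl(K, (5*1+4) mod 8) = rotl(K, 1) = 0xFB

0xFB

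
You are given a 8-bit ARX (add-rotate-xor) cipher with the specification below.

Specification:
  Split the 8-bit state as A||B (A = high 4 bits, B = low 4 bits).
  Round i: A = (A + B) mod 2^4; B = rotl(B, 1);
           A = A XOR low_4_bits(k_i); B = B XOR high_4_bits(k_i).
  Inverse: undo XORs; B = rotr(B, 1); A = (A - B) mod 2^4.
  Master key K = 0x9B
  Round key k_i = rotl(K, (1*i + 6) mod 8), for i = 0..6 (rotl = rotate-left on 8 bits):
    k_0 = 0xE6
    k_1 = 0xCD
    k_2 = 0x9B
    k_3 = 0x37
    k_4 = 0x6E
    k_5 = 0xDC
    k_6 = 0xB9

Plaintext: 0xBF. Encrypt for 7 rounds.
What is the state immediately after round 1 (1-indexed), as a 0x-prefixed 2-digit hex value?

0xC1

s_0 = plaintext = 0xBF
s_1 = Round(s_0, k_0) = 0xC1
s_2 = Round(s_1, k_1) = 0x0E
s_3 = Round(s_2, k_2) = 0x54
s_4 = Round(s_3, k_3) = 0xEB
s_5 = Round(s_4, k_4) = 0x71
s_6 = Round(s_5, k_5) = 0x4F
s_7 = Round(s_6, k_6) = 0xA4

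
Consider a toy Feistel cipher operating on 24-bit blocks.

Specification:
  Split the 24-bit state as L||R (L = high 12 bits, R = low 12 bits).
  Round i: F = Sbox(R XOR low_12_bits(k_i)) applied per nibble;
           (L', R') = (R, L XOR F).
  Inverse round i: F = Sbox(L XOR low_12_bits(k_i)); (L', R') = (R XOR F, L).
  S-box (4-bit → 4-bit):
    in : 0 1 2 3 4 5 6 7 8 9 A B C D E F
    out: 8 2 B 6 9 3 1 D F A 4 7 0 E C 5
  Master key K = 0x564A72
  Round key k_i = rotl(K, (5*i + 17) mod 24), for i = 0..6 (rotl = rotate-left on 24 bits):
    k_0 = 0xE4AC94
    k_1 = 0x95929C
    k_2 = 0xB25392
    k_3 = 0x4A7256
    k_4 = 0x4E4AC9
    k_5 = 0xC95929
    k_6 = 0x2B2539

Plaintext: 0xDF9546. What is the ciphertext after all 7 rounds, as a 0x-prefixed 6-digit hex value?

s_0 = plaintext = 0xDF9546
s_1 = Round(s_0, k_0) = 0x546712
s_2 = Round(s_1, k_1) = 0x7126BA
s_3 = Round(s_2, k_2) = 0x6BA4AD
s_4 = Round(s_3, k_3) = 0x4AD7ED
s_5 = Round(s_4, k_4) = 0x7EDA14
s_6 = Round(s_5, k_5) = 0xA14183
s_7 = Round(s_6, k_6) = 0x183360

0x183360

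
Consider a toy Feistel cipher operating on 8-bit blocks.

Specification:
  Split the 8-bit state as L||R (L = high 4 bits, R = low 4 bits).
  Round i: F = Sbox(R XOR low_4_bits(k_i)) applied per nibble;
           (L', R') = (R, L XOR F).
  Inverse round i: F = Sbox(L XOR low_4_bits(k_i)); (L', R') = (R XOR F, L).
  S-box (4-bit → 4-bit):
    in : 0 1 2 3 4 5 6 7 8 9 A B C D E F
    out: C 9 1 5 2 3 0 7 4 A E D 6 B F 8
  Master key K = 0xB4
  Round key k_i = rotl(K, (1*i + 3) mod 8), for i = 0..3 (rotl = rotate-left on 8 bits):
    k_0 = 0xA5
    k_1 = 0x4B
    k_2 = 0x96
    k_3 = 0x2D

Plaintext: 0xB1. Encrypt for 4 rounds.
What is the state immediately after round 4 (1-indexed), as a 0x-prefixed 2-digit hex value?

0x92

s_0 = plaintext = 0xB1
s_1 = Round(s_0, k_0) = 0x19
s_2 = Round(s_1, k_1) = 0x90
s_3 = Round(s_2, k_2) = 0x09
s_4 = Round(s_3, k_3) = 0x92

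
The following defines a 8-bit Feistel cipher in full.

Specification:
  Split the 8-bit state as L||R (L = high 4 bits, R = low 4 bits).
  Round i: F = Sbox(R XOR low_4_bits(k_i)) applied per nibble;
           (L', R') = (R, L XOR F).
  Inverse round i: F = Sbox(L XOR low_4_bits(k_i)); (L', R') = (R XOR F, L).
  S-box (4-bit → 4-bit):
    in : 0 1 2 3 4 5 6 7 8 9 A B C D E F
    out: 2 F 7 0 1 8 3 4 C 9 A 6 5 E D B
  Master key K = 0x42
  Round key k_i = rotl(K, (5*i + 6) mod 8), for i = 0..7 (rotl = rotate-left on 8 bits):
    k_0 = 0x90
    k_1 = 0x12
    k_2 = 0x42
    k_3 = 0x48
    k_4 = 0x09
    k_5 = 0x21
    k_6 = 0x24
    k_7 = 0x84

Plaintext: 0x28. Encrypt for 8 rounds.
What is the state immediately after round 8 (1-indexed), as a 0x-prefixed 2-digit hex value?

0x51

s_0 = plaintext = 0x28
s_1 = Round(s_0, k_0) = 0x8E
s_2 = Round(s_1, k_1) = 0xED
s_3 = Round(s_2, k_2) = 0xD5
s_4 = Round(s_3, k_3) = 0x53
s_5 = Round(s_4, k_4) = 0x3F
s_6 = Round(s_5, k_5) = 0xFE
s_7 = Round(s_6, k_6) = 0xE5
s_8 = Round(s_7, k_7) = 0x51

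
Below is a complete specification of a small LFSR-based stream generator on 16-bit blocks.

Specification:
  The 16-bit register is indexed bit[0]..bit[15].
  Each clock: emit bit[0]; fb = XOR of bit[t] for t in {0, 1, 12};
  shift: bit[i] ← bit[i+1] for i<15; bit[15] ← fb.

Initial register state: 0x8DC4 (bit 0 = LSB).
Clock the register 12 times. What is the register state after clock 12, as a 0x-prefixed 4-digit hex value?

reg_0 = 0x8DC4
clock 1: out=0, reg = 0x46E2
clock 2: out=0, reg = 0xA371
clock 3: out=1, reg = 0xD1B8
clock 4: out=0, reg = 0xE8DC
clock 5: out=0, reg = 0x746E
clock 6: out=0, reg = 0x3A37
clock 7: out=1, reg = 0x9D1B
clock 8: out=1, reg = 0xCE8D
clock 9: out=1, reg = 0xE746
clock 10: out=0, reg = 0xF3A3
clock 11: out=1, reg = 0xF9D1
clock 12: out=1, reg = 0x7CE8

0x7CE8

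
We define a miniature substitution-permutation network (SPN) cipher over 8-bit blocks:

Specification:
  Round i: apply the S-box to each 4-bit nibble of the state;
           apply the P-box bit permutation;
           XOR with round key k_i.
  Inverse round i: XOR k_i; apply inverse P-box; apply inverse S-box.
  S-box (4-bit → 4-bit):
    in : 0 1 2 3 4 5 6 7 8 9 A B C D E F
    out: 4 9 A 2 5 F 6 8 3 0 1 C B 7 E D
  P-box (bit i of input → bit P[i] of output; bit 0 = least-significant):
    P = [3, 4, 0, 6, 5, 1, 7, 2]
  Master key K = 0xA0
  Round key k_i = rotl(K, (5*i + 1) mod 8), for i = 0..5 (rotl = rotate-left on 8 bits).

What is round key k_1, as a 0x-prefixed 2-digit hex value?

0x28

K = 0xA0
k_0 = rotl(K, (5*0+1) mod 8) = rotl(K, 1) = 0x41
k_1 = rotl(K, (5*1+1) mod 8) = rotl(K, 6) = 0x28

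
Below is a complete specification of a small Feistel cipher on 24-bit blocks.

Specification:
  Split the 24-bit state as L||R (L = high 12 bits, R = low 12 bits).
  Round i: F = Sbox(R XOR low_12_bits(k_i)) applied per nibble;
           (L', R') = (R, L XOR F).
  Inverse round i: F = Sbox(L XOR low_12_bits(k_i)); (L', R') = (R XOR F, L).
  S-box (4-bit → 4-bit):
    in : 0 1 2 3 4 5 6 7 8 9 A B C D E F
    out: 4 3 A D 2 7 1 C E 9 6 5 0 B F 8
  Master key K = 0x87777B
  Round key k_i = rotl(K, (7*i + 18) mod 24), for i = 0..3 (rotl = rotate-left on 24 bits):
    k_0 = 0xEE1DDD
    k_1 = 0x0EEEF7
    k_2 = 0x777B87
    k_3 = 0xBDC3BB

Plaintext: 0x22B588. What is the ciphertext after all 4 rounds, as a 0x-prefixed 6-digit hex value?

s_0 = plaintext = 0x22B588
s_1 = Round(s_0, k_0) = 0x588C5C
s_2 = Round(s_1, k_1) = 0xC5CFED
s_3 = Round(s_2, k_2) = 0xFEDE4A
s_4 = Round(s_3, k_3) = 0xE4A46E

0xE4A46E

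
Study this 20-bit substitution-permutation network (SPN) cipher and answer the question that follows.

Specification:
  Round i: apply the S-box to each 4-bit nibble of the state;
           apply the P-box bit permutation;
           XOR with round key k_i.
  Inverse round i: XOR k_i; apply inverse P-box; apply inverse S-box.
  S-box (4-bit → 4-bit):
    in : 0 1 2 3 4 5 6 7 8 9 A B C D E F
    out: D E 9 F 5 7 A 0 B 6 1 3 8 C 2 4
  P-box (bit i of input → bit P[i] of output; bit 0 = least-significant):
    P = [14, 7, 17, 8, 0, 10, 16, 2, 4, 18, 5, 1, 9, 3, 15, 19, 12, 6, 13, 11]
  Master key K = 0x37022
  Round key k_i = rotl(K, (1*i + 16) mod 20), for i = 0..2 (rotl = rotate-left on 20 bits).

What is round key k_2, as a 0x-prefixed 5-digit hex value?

0x8DC08

K = 0x37022
k_0 = rotl(K, (1*0+16) mod 20) = rotl(K, 16) = 0x23702
k_1 = rotl(K, (1*1+16) mod 20) = rotl(K, 17) = 0x46E04
k_2 = rotl(K, (1*2+16) mod 20) = rotl(K, 18) = 0x8DC08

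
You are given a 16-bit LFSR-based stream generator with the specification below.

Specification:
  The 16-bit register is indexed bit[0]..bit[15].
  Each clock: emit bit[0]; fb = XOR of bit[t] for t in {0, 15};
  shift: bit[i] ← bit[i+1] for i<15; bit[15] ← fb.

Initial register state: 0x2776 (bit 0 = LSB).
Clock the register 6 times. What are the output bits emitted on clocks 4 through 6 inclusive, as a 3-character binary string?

reg_0 = 0x2776
clock 1: out=0, reg = 0x13BB
clock 2: out=1, reg = 0x89DD
clock 3: out=1, reg = 0x44EE
clock 4: out=0, reg = 0x2277
clock 5: out=1, reg = 0x913B
clock 6: out=1, reg = 0x489D

011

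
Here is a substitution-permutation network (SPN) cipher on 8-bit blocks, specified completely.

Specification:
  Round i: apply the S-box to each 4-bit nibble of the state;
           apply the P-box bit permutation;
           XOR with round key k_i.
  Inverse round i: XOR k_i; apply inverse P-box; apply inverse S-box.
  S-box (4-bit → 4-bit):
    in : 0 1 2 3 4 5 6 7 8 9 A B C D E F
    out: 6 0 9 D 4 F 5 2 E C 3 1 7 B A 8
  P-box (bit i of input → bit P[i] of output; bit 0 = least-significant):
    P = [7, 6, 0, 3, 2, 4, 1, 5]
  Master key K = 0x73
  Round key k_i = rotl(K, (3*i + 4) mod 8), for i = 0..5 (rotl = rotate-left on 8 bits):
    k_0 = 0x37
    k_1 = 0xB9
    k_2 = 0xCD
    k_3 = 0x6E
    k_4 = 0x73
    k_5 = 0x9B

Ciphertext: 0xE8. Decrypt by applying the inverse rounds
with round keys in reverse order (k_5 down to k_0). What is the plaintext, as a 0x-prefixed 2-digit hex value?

0xC5

s_0 = ciphertext = 0xE8
s_1 = InvRound(s_0, k_5) = 0x80
s_2 = InvRound(s_1, k_4) = 0x8C
s_3 = InvRound(s_2, k_3) = 0x9A
s_4 = InvRound(s_3, k_2) = 0xC0
s_5 = InvRound(s_4, k_1) = 0xE8
s_6 = InvRound(s_5, k_0) = 0xC5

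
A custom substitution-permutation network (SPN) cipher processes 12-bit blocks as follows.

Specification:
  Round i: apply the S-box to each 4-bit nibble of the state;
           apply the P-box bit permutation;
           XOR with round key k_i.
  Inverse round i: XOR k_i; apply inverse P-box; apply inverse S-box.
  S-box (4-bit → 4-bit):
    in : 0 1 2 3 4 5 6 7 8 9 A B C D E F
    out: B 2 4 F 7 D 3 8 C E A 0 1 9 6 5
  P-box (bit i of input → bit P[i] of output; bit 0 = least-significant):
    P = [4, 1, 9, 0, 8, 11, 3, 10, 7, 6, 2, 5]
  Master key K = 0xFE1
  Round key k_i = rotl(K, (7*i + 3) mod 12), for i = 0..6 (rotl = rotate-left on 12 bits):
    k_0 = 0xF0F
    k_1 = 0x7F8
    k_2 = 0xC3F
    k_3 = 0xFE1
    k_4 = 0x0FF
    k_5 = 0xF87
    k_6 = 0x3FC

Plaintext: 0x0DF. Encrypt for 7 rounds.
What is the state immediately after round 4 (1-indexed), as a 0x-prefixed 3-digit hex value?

s_0 = plaintext = 0x0DF
s_1 = Round(s_0, k_0) = 0x8FF
s_2 = Round(s_1, k_1) = 0x4C4
s_3 = Round(s_2, k_2) = 0xFE9
s_4 = Round(s_3, k_3) = 0x56E
s_5 = Round(s_4, k_4) = 0xB59
s_6 = Round(s_5, k_5) = 0x88C
s_7 = Round(s_6, k_6) = 0x7C0

0x56E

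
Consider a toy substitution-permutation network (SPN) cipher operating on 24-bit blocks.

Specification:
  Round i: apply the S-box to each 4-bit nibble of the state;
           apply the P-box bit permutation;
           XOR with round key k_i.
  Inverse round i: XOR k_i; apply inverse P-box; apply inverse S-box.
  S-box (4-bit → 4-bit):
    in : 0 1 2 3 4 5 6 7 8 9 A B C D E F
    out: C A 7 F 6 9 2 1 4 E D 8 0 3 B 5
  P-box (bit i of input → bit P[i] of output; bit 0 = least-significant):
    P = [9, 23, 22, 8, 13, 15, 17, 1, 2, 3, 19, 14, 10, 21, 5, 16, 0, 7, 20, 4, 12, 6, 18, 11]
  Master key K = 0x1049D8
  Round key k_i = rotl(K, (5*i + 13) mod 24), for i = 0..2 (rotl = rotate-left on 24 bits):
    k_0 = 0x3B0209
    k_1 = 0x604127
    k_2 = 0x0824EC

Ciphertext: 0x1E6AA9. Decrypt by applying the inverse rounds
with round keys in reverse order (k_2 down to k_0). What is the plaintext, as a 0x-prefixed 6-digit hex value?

s_0 = ciphertext = 0x1E6AA9
s_1 = InvRound(s_0, k_2) = 0x9F7587
s_2 = InvRound(s_1, k_1) = 0xF438F4
s_3 = InvRound(s_2, k_0) = 0x3E02F2

0x3E02F2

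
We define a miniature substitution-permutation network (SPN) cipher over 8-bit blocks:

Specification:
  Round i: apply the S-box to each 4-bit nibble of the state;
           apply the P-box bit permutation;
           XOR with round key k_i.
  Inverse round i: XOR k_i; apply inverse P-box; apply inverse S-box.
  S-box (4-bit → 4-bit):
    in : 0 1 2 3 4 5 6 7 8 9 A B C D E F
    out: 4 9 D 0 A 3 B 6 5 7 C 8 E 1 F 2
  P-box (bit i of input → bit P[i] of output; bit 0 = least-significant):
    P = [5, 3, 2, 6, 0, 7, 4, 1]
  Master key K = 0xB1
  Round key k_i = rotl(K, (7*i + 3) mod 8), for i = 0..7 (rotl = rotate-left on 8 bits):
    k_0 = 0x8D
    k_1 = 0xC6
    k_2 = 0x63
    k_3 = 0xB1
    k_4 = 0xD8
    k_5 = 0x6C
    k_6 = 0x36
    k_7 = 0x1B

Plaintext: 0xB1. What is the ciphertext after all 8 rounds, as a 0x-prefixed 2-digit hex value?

0x03

s_0 = plaintext = 0xB1
s_1 = Round(s_0, k_0) = 0xEF
s_2 = Round(s_1, k_1) = 0x5D
s_3 = Round(s_2, k_2) = 0xC2
s_4 = Round(s_3, k_3) = 0x47
s_5 = Round(s_4, k_4) = 0x56
s_6 = Round(s_5, k_5) = 0x85
s_7 = Round(s_6, k_6) = 0x0F
s_8 = Round(s_7, k_7) = 0x03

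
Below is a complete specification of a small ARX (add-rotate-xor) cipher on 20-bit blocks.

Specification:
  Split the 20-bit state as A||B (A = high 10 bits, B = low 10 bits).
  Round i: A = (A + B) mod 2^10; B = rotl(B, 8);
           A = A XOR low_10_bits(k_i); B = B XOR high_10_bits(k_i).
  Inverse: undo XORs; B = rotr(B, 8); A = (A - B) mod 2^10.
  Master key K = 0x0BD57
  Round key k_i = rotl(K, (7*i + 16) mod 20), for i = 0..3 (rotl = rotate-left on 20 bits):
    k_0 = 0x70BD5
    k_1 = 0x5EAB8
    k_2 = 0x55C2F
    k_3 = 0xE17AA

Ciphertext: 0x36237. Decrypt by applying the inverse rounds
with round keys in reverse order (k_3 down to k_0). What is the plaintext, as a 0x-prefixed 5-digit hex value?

0x19315

s_0 = ciphertext = 0x36237
s_1 = InvRound(s_0, k_3) = 0x2A6C9
s_2 = InvRound(s_1, k_2) = 0x82E7B
s_3 = InvRound(s_2, k_1) = 0x2B007
s_4 = InvRound(s_3, k_0) = 0x19315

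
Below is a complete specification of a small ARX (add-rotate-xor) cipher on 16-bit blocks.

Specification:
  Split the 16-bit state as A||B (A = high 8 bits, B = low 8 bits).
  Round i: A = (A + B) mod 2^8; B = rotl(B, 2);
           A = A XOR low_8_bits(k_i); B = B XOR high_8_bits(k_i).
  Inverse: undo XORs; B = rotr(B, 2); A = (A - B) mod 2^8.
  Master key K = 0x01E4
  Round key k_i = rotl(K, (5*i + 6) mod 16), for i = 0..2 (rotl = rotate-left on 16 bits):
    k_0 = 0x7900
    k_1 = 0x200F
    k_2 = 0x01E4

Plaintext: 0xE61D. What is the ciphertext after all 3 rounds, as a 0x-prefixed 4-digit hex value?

s_0 = plaintext = 0xE61D
s_1 = Round(s_0, k_0) = 0x030D
s_2 = Round(s_1, k_1) = 0x1F14
s_3 = Round(s_2, k_2) = 0xD751

0xD751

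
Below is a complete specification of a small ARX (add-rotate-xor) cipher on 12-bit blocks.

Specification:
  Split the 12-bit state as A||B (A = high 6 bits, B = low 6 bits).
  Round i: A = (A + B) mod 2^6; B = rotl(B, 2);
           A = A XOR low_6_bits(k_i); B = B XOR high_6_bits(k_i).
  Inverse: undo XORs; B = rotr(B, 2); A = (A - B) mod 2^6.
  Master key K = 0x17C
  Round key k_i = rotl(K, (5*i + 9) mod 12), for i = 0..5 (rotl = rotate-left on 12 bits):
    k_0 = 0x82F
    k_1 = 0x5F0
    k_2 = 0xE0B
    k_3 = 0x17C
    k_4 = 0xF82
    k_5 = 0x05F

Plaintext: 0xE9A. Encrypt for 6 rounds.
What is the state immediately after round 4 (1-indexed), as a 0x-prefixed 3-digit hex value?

s_0 = plaintext = 0xE9A
s_1 = Round(s_0, k_0) = 0xEC9
s_2 = Round(s_1, k_1) = 0xD33
s_3 = Round(s_2, k_2) = 0xB37
s_4 = Round(s_3, k_3) = 0x7DA
s_5 = Round(s_4, k_4) = 0xED7
s_6 = Round(s_5, k_5) = 0x35C

0x7DA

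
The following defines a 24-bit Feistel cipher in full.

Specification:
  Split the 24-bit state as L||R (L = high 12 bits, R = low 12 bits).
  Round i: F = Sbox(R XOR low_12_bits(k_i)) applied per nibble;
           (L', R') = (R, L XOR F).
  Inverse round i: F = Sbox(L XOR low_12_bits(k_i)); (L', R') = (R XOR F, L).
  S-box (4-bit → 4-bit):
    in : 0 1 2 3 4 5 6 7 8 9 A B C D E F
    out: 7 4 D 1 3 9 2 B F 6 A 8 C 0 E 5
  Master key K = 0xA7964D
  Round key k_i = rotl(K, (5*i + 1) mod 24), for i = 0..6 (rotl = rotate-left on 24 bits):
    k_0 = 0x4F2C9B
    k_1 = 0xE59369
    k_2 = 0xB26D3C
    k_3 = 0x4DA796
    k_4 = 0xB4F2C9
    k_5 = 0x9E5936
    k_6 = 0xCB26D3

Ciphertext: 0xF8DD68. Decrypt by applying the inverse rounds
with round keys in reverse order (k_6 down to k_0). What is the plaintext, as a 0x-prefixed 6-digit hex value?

s_0 = ciphertext = 0xF8DD68
s_1 = InvRound(s_0, k_6) = 0xBF6F8D
s_2 = InvRound(s_1, k_5) = 0x24ABF6
s_3 = InvRound(s_2, k_4) = 0xC0724A
s_4 = InvRound(s_3, k_3) = 0xA2EC07
s_5 = InvRound(s_4, k_2) = 0x74AA2E
s_6 = InvRound(s_5, k_1) = 0x9FF74A
s_7 = InvRound(s_6, k_0) = 0xE699FF

0xE699FF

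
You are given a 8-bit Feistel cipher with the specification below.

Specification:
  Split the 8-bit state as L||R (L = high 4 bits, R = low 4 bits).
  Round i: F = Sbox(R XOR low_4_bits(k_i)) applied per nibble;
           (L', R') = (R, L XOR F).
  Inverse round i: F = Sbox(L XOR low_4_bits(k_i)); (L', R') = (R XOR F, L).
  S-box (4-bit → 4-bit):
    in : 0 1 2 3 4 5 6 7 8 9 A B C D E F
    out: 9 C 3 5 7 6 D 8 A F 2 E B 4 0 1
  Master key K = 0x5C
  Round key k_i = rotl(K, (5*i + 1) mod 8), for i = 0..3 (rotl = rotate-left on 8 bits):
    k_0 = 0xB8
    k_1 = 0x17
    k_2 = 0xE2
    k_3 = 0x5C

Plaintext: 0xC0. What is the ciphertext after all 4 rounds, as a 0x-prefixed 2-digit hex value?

s_0 = plaintext = 0xC0
s_1 = Round(s_0, k_0) = 0x06
s_2 = Round(s_1, k_1) = 0x6C
s_3 = Round(s_2, k_2) = 0xC6
s_4 = Round(s_3, k_3) = 0x6E

0x6E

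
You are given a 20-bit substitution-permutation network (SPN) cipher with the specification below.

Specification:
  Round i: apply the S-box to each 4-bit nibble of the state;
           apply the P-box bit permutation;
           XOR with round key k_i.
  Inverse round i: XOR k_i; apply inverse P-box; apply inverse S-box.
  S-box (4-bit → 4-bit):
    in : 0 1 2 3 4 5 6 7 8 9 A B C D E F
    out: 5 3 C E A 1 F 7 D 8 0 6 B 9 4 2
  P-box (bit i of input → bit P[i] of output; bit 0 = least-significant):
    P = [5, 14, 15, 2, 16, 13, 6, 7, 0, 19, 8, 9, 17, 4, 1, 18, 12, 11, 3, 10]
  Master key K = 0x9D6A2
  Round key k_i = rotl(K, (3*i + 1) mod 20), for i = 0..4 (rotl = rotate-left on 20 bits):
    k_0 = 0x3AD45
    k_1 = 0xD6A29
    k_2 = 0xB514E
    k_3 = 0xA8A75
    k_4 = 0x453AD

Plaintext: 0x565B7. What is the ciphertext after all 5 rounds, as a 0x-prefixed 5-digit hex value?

0x01375

s_0 = plaintext = 0x565B7
s_1 = Round(s_0, k_0) = 0x55D36
s_2 = Round(s_1, k_1) = 0xF98CC
s_3 = Round(s_2, k_2) = 0xE3AEB
s_4 = Round(s_3, k_3) = 0xE4A2F
s_5 = Round(s_4, k_4) = 0x01375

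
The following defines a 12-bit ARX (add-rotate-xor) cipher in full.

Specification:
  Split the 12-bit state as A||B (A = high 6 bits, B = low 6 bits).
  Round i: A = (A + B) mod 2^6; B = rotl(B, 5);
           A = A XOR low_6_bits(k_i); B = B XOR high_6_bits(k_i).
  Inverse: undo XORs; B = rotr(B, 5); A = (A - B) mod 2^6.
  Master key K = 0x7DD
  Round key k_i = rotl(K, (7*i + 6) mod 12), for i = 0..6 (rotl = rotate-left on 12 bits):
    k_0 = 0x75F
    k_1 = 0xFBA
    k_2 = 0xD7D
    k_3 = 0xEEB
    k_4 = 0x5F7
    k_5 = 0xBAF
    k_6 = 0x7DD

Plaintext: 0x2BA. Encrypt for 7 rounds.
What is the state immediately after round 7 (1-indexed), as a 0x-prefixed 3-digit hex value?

0x988

s_0 = plaintext = 0x2BA
s_1 = Round(s_0, k_0) = 0x6C0
s_2 = Round(s_1, k_1) = 0x87E
s_3 = Round(s_2, k_2) = 0x8AA
s_4 = Round(s_3, k_3) = 0x9EE
s_5 = Round(s_4, k_4) = 0x880
s_6 = Round(s_5, k_5) = 0x36E
s_7 = Round(s_6, k_6) = 0x988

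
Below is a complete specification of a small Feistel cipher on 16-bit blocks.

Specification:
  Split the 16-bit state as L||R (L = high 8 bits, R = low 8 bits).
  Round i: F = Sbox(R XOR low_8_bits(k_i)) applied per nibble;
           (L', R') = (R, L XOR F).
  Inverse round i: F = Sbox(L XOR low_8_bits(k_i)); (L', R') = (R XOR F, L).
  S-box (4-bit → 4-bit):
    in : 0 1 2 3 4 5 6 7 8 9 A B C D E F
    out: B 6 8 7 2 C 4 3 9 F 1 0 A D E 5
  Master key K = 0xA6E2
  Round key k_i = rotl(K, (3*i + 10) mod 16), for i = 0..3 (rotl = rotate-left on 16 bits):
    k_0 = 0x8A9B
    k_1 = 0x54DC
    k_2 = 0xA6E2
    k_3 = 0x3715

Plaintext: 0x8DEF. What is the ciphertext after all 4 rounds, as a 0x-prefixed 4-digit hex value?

0x9E38

s_0 = plaintext = 0x8DEF
s_1 = Round(s_0, k_0) = 0xEFBF
s_2 = Round(s_1, k_1) = 0xBFA8
s_3 = Round(s_2, k_2) = 0xA89E
s_4 = Round(s_3, k_3) = 0x9E38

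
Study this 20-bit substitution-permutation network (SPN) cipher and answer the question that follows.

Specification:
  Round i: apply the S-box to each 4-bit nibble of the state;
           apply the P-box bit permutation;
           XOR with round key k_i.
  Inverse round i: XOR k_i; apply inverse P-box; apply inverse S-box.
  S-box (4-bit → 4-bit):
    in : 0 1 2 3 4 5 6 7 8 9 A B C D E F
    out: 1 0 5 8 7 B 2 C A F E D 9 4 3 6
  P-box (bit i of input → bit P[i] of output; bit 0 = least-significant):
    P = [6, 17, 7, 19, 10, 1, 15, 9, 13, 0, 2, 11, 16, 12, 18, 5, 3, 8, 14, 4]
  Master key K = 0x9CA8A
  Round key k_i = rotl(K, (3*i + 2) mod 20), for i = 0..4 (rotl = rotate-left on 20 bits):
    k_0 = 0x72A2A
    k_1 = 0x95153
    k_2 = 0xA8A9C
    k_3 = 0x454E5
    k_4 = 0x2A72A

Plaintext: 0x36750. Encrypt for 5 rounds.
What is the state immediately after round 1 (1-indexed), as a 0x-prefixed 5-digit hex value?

0x7347C

s_0 = plaintext = 0x36750
s_1 = Round(s_0, k_0) = 0x7347C
s_2 = Round(s_1, k_1) = 0x1B326
s_3 = Round(s_2, k_2) = 0xD06BC
s_4 = Round(s_3, k_3) = 0xD92A4
s_5 = Round(s_4, k_4) = 0x555CC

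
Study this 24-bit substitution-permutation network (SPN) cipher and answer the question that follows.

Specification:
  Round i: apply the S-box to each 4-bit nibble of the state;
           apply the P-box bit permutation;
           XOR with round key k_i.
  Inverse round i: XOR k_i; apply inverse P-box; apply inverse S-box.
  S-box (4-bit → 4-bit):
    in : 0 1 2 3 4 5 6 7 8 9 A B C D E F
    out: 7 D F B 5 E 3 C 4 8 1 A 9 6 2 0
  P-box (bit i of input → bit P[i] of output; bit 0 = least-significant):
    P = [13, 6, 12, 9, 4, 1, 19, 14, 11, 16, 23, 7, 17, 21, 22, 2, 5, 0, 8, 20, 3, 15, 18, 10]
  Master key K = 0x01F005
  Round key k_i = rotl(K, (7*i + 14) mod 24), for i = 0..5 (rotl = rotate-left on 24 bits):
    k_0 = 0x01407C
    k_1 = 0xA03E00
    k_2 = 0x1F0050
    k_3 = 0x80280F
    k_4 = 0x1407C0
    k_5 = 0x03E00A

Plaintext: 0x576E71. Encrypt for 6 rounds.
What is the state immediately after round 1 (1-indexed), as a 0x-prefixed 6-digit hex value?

0x3EB77C

s_0 = plaintext = 0x576E71
s_1 = Round(s_0, k_0) = 0x3EB77C
s_2 = Round(s_1, k_1) = 0x08D88D
s_3 = Round(s_2, k_2) = 0xF39118
s_4 = Round(s_3, k_3) = 0x1870BA
s_5 = Round(s_4, k_4) = 0xD16ACE
s_6 = Round(s_5, k_5) = 0x35297A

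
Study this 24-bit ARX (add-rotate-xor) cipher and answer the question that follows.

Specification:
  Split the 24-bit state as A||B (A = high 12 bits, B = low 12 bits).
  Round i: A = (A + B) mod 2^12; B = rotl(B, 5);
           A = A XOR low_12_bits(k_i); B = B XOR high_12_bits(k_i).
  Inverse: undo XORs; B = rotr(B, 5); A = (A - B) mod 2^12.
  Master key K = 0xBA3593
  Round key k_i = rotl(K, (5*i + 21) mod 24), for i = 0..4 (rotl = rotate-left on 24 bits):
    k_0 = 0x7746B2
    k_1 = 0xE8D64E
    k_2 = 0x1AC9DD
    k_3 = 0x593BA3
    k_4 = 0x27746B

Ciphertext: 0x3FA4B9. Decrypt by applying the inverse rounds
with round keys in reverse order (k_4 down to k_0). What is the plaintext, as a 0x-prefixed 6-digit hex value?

0xC7E26B

s_0 = ciphertext = 0x3FA4B9
s_1 = InvRound(s_0, k_4) = 0x05B736
s_2 = InvRound(s_1, k_3) = 0x963295
s_3 = InvRound(s_2, k_2) = 0x425C99
s_4 = InvRound(s_3, k_1) = 0x85BA10
s_5 = InvRound(s_4, k_0) = 0xC7E26B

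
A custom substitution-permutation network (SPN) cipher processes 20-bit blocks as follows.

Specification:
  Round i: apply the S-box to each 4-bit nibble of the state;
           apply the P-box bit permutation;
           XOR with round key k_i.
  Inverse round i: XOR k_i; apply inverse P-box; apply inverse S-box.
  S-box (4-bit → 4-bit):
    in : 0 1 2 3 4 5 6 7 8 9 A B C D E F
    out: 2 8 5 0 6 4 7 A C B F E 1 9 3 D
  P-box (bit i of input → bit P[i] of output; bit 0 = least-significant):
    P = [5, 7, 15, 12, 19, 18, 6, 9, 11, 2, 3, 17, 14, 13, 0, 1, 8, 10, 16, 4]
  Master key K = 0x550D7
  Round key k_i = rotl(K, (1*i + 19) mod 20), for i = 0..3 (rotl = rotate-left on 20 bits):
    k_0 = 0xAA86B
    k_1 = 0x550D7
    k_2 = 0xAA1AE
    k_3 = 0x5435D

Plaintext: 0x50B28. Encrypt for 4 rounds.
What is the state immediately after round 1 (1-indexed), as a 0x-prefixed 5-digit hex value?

s_0 = plaintext = 0x50B28
s_1 = Round(s_0, k_0) = 0x11827
s_2 = Round(s_1, k_1) = 0xF400D
s_3 = Round(s_2, k_2) = 0xF909B
s_4 = Round(s_3, k_3) = 0x8B0CB

0x11827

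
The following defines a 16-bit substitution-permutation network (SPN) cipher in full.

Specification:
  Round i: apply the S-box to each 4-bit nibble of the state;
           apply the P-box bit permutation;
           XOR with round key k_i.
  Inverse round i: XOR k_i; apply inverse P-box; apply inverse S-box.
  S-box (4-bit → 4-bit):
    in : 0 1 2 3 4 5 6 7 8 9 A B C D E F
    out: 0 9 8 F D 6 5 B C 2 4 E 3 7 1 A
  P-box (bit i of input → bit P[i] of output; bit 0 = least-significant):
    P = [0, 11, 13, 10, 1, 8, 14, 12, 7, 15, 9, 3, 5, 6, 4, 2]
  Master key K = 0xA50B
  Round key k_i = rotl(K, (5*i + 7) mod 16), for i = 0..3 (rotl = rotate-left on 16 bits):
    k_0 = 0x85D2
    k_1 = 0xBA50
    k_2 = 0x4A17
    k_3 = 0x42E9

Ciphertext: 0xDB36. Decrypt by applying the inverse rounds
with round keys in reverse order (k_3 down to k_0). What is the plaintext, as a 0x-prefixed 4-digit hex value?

s_0 = ciphertext = 0xDB36
s_1 = InvRound(s_0, k_3) = 0xB77C
s_2 = InvRound(s_1, k_2) = 0xCF33
s_3 = InvRound(s_2, k_1) = 0xC034
s_4 = InvRound(s_3, k_0) = 0x7ED2

0x7ED2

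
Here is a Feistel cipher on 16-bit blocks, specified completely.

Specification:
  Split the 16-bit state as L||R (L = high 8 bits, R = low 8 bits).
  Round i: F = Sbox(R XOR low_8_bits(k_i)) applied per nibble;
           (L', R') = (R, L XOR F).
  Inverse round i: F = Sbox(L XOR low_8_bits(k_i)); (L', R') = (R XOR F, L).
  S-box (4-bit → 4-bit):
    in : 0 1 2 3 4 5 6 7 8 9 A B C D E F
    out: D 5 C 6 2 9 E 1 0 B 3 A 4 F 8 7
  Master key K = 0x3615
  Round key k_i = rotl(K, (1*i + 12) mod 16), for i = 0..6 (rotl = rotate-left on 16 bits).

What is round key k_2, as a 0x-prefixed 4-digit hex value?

0x4D85

K = 0x3615
k_0 = rotl(K, (1*0+12) mod 16) = rotl(K, 12) = 0x5361
k_1 = rotl(K, (1*1+12) mod 16) = rotl(K, 13) = 0xA6C2
k_2 = rotl(K, (1*2+12) mod 16) = rotl(K, 14) = 0x4D85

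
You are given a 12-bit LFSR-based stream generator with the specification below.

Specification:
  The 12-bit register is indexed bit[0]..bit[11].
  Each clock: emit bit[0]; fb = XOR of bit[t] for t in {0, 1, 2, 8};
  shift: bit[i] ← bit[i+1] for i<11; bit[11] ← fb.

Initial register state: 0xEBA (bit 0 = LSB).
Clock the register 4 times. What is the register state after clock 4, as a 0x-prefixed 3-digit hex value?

0x7EB

reg_0 = 0xEBA
clock 1: out=0, reg = 0xF5D
clock 2: out=1, reg = 0xFAE
clock 3: out=0, reg = 0xFD7
clock 4: out=1, reg = 0x7EB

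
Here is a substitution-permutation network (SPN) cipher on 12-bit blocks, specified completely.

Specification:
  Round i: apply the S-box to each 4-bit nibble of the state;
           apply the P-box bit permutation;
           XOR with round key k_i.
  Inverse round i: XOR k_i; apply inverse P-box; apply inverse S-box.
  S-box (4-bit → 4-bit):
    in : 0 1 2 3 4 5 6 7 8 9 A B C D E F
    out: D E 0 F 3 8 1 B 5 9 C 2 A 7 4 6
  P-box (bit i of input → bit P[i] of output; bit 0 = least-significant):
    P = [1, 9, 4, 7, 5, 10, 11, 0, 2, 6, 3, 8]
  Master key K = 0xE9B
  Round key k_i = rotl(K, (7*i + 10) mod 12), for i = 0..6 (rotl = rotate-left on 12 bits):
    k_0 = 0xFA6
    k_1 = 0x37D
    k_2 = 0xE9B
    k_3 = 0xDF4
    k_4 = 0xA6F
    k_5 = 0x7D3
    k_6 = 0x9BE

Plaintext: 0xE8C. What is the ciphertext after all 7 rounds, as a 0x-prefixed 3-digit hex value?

0x323

s_0 = plaintext = 0xE8C
s_1 = Round(s_0, k_0) = 0x50E
s_2 = Round(s_1, k_1) = 0xA4C
s_3 = Round(s_2, k_2) = 0x933
s_4 = Round(s_3, k_3) = 0x243
s_5 = Round(s_4, k_4) = 0xCDD
s_6 = Round(s_5, k_5) = 0x8A1
s_7 = Round(s_6, k_6) = 0x323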